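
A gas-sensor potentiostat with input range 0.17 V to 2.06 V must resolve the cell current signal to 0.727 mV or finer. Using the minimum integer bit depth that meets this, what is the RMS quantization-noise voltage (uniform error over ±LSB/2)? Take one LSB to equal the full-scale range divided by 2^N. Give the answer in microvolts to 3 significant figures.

Span: 2.06 V − (0.17 V) = 1.89 V.
Required number of levels: 1.89/0.727 mV = 2599.7; smallest N with 2^N ≥ that is 12.
Step size = 1.89/4096 V = 461.43 µV.
σ_q = LSB/√12 = 461.43 µV/3.4641 = 133 µV.

133 µV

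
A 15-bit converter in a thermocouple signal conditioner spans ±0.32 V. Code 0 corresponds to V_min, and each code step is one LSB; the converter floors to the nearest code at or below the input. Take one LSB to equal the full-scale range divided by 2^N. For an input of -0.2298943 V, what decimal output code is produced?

Range = 0.32 − (-0.32) = 0.64 V. LSB = 0.64 V / 2^15 ≈ 19.53 µV.
code = ⌊(V_in − V_min)/LSB⌋ = ⌊(V_in − V_min) × 2^15 / range⌋
     = ⌊(-0.2298943 − (-0.32)) × 32768 / 0.64⌋ = ⌊0.0901057 × 32768/0.64⌋
     = ⌊4613.412⌋ = 4613.

4613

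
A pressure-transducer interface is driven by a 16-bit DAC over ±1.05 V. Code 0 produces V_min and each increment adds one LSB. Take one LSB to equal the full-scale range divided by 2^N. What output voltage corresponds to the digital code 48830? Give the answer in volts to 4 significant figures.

Range = 1.05 − (-1.05) = 2.1 V. LSB = 2.1 V / 2^16.
V_out = V_min + code × LSB = -1.05 V + 48830 × 2.1 V / 65536
      = -1.05 V + 1.56468 V = 0.514682 V.

0.5147 V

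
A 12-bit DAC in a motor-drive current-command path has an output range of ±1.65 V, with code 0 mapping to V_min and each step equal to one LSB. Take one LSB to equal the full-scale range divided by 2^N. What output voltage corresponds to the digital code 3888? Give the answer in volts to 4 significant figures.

Full-scale range = 1.65 V − (-1.65 V) = 3.3 V. LSB = 3.3 V / 2^12.
V_out = V_min + code × LSB = -1.65 V + 3888 × 3.3 V / 4096
      = -1.65 + 3.13242 = 1.48242 V.

1.482 V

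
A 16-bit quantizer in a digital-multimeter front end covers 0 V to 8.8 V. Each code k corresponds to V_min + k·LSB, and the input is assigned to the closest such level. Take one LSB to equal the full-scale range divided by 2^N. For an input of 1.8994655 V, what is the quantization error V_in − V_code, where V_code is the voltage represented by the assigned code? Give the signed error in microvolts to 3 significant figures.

−21.8 µV

V_FS = 8.8 V. LSB = 8.8 V / 2^16 ≈ 134.3 µV.
Position in LSBs: (1.8994655 − (0)) × 65536/8.8 = 14145.8376; rounding gives k = 14146.
V_code = 0 + (14146/65536) × 8.8 = 1.8994873047 V.
Error = V_in − V_code = 1.8994655 − (1.8994873047) = −21.8 µV.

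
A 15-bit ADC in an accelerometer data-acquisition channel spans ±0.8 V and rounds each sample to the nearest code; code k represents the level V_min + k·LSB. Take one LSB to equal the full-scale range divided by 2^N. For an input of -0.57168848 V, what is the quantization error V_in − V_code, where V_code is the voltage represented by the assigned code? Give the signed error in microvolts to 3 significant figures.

−8.79 µV

Span: 0.8 V − (-0.8 V) = 1.6 V. LSB = 1.6 V / 2^15 ≈ 48.83 µV.
(V_in − V_min)/LSB = (-0.57168848 − (-0.8)) × 32768/1.6 = 4675.8199 → nearest code k = 4676.
V_code = -0.8 + (4676/32768) × 1.6 = -0.57167968750 V.
e = -0.57168848 − (-0.57167968750) = −8.79 µV.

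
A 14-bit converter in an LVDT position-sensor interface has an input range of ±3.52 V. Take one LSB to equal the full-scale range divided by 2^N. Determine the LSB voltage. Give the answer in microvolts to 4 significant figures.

429.7 µV

Span: 3.52 V − (-3.52 V) = 7.04 V.
2^14 = 16384 levels.
LSB = 7.04 V ÷ 2^14 = 7.04/16384 V = 429.7 µV.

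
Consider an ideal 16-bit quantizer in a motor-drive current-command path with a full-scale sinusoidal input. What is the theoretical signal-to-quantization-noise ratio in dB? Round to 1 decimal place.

98.1 dB

For an ideal N-bit converter with full-scale sine input, SNR = 6.02 N + 1.76 dB. SNR = 6.02 × 16 + 1.76 = 96.32 + 1.76 = 98.08 dB.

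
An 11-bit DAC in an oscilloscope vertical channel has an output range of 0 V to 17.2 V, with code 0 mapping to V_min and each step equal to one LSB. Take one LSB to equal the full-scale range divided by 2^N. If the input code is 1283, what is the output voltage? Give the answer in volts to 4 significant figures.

10.78 V

Span = 17.2 V. LSB = 17.2 V / 2^11.
Output = V_min + (1283/2048) × range = 0 + 0.626465 × 17.2 V
      = 0 V + 10.7752 V = 10.7752 V.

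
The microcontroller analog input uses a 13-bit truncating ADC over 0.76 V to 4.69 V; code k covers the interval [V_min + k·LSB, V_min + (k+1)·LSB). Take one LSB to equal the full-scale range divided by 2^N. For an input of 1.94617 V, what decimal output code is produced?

Full-scale range = 4.69 V − (0.76 V) = 3.93 V. LSB = 3.93 V / 2^13 ≈ 479.7 µV.
V_in − V_min = 1.94617 − (0.76) = 1.18617 V.
Divide by LSB: 1.18617 × 8192/3.93 = 2472.5457.
Truncating gives code 2472.

2472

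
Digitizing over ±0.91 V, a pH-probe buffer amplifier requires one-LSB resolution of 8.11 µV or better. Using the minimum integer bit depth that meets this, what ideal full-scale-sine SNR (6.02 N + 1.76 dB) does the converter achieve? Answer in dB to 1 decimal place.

110.1 dB

Span: 0.91 V − (-0.91 V) = 1.82 V.
Need 2^N ≥ 1.82 V / 8.11 µV = 224400 → N_min = 18.
Ideal SNR at N = 18: 6.02·18 + 1.76 = 110.1 dB.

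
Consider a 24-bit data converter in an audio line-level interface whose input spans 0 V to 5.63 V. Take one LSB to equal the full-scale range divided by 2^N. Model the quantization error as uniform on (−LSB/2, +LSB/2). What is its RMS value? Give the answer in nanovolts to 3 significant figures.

96.9 nV

V_FS = 5.63 V.
LSB = 5.63 V ÷ 2^24 = 5.63/16777216 V = 335.57 nV.
V_rms = LSB/√12 = 335.57 nV / √12 = 96.9 nV.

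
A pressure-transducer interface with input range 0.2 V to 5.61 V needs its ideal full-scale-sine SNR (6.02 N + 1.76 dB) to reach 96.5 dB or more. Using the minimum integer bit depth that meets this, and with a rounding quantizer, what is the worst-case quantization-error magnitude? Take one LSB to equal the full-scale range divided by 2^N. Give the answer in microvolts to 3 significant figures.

Range = 5.61 − (0.2) = 5.41 V.
6.02 N + 1.76 ≥ 96.5 gives N ≥ 15.738, so the minimum integer is 16.
Step size = 5.41/65536 V = 82.550 µV.
Max error for round-to-nearest is LSB/2 = 41.3 µV.

41.3 µV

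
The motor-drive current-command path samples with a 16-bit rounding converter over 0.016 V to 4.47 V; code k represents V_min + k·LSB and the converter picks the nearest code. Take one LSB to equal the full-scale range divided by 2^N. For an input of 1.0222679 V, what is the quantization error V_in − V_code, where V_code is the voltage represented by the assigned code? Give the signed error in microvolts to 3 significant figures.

Range = 4.47 − (0.016) = 4.454 V. LSB = 4.454 V / 2^16 ≈ 67.96 µV.
Position in LSBs: (1.0222679 − (0.016)) × 65536/4.454 = 14806.1906; rounding gives k = 14806.
Reconstructed level: 0.016 + 14806 × 4.454/65536 V = 1.0222549438 V.
V_in − V_code = 1.0222679 − (1.0222549438) = +13.0 µV.

+13.0 µV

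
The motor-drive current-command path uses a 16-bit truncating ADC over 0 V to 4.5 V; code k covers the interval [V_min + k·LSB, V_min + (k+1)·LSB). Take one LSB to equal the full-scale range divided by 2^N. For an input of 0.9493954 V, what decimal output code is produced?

Full-scale range = 4.5 V. LSB = 4.5 V / 2^16 ≈ 68.66 µV.
V_in − V_min = 0.9493954 − (0) = 0.9493954 V.
Divide by LSB: 0.9493954 × 65536/4.5 = 13826.5727.
Truncating gives code 13826.

13826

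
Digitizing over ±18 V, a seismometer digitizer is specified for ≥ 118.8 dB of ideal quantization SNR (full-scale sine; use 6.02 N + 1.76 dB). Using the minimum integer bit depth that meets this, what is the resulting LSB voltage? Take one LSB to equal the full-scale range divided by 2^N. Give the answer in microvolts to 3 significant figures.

Range = 18 − (-18) = 36 V.
Solving 6.02 N ≥ 118.8 − 1.76: N ≥ 19.442. Round up → N = 20.
Step size = 36/1048576 V = 34.3 µV.

34.3 µV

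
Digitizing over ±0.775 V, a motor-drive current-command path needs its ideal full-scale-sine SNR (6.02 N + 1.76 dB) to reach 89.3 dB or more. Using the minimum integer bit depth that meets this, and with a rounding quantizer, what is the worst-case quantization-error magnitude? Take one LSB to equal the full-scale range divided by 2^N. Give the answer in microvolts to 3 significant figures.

23.7 µV

Range = 0.775 − (-0.775) = 1.55 V.
6.02 N + 1.76 ≥ 89.3 gives N ≥ 14.542, so the minimum integer is 15.
Step size = 1.55/32768 V = 47.302 µV.
Max error for round-to-nearest is LSB/2 = 23.7 µV.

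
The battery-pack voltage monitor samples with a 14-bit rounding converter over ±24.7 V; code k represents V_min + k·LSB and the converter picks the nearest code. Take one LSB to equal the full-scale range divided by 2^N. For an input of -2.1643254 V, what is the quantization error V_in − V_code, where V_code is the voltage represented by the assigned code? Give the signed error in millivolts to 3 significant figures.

+0.543 mV

Range = 24.7 − (-24.7) = 49.4 V. LSB = 49.4 V / 2^14 ≈ 3.015 mV.
(-2.1643254 − (-24.7)) / LSB = 22.5356746 × 16384/49.4 = 7474.1800. Nearest integer: k = 7474.
Reconstructed level: -24.7 + 7474 × 49.4/16384 V = -2.1648681641 V.
e = -2.1643254 − (-2.1648681641) = +0.543 mV.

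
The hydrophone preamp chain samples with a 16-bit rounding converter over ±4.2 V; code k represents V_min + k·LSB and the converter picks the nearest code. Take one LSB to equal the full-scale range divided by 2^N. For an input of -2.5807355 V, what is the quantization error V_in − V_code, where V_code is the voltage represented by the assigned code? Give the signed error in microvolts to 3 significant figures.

+44.5 µV

The full-scale span is 4.2 − (-4.2) = 8.4 V. LSB = 8.4 V / 2^16 ≈ 128.2 µV.
(-2.5807355 − (-4.2)) / LSB = 1.6192645 × 65536/8.4 = 12633.3474. Nearest integer: k = 12633.
Reconstructed level: -4.2 + 12633 × 8.4/65536 V = -2.5807800293 V.
e = -2.5807355 − (-2.5807800293) = +44.5 µV.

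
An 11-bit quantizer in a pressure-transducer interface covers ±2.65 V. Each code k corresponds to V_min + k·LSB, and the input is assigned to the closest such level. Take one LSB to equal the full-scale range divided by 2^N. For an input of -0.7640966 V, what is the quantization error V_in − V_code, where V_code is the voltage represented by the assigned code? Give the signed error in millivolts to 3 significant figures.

Full-scale range = 2.65 V − (-2.65 V) = 5.3 V. LSB = 5.3 V / 2^11 ≈ 2.588 mV.
Position in LSBs: (-0.7640966 − (-2.65)) × 2048/5.3 = 728.7415; rounding gives k = 729.
V_code = V_min + k × range/2^11 = -2.65 + 729 × 5.3/2048 = -0.7634277344 V.
e = -0.7640966 − (-0.7634277344) = −0.669 mV.

−0.669 mV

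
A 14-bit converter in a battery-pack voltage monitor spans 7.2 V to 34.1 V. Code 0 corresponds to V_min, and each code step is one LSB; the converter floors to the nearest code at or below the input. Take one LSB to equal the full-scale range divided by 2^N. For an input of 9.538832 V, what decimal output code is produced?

1424

The full-scale span is 34.1 − (7.2) = 26.9 V. LSB = 26.9 V / 2^14 ≈ 1.642 mV.
V_in − V_min = 9.538832 − (7.2) = 2.338832 V.
Divide by LSB: 2.338832 × 16384/26.9 = 1424.5139.
Truncating gives code 1424.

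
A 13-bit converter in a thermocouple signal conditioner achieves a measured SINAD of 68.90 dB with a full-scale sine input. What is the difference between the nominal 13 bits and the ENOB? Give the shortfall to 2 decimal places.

1.85 bits

N_eff = (68.90 − 1.76)/6.02 = 11.1528 bits.
Lost resolution: 13 − 11.1528 = 1.8472 bits.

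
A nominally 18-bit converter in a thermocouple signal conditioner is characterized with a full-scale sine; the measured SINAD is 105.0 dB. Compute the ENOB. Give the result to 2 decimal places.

17.15 bits

(105.0 − 1.76) / 6.02 = 103.24/6.02 = 17.1495 effective bits.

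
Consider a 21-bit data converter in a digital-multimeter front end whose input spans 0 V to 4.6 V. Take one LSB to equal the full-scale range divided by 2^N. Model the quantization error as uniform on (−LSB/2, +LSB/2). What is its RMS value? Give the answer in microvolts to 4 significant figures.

V_FS = 4.6 V.
Step size = 4.6/2097152 V = 2.19345 µV.
For a uniform distribution on [−LSB/2, +LSB/2], V_rms = LSB/√12 = 2.19345 µV/3.4641 = 0.6332 µV.

0.6332 µV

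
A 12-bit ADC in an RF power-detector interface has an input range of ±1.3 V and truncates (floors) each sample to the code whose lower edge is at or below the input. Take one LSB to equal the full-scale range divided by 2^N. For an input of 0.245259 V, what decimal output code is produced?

2434

Range = 1.3 − (-1.3) = 2.6 V. LSB = 2.6 V / 2^12 ≈ 0.6348 mV.
(V_in − V_min) × 2^12/range = (0.245259 − (-1.3)) × 4096/2.6 = 2434.377.
Floor → code = 2434.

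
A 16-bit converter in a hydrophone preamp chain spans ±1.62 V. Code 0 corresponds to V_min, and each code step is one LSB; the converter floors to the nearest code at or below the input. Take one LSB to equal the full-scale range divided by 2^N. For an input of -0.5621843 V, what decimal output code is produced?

Span: 1.62 V − (-1.62 V) = 3.24 V. LSB = 3.24 V / 2^16 ≈ 49.44 µV.
code = ⌊(V_in − V_min)/LSB⌋ = ⌊(V_in − V_min) × 2^16 / range⌋
     = ⌊(-0.5621843 − (-1.62)) × 65536 / 3.24⌋ = ⌊1.0578157 × 65536/3.24⌋
     = ⌊21396.608⌋ = 21396.

21396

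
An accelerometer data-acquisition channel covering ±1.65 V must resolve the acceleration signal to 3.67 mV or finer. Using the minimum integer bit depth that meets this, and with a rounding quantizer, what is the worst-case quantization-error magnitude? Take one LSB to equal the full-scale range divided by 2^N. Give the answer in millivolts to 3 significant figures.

1.61 mV

Span: 1.65 V − (-1.65 V) = 3.3 V.
Required number of levels: 3.3/3.67 mV = 899.18; smallest N with 2^N ≥ that is 10.
One LSB is 3.3 V / 1024 = 3.2227 mV.
Half an LSB is 1.61 mV.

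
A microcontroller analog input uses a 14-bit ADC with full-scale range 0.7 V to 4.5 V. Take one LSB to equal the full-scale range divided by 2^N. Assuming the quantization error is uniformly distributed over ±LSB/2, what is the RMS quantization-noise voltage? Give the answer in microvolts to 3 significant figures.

67.0 µV

The full-scale span is 4.5 − (0.7) = 3.8 V.
LSB = 3.8 V / 2^14 = 231.93 µV.
σ_q = LSB/√12 = 231.93 µV/3.4641 = 67.0 µV.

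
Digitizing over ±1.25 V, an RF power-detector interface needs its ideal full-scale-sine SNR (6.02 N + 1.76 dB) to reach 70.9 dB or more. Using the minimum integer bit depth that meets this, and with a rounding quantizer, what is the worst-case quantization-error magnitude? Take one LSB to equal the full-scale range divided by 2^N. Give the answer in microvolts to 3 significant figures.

305 µV

Span: 1.25 V − (-1.25 V) = 2.5 V.
6.02 N + 1.76 ≥ 70.9 gives N ≥ 11.485, so the minimum integer is 12.
LSB = 2.5 V / 2^12 = 0.61035 mV.
|e|_max = LSB/2 = 305 µV.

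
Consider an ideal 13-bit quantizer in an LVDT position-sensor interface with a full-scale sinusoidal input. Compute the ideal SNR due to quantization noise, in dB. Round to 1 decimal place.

80.0 dB

For an ideal N-bit converter with full-scale sine input, SNR = 6.02 N + 1.76 dB. SNR = 6.02 × 13 + 1.76 = 78.26 + 1.76 = 80.02 dB.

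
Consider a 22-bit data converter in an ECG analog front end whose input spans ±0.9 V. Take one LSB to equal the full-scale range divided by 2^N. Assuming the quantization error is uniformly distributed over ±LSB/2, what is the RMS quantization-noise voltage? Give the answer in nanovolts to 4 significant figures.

123.9 nV

Range = 0.9 − (-0.9) = 1.8 V.
One LSB is 1.8 V / 4194304 = 429.153 nV.
σ_q = LSB/√12 = 429.153 nV/3.4641 = 123.9 nV.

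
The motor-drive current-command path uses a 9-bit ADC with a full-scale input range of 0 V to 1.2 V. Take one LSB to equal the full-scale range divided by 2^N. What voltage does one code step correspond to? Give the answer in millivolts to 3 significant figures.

Range is 1.2 V.
2^9 = 512 levels.
LSB = 1.2 V / 2^9 = 2.34 mV.

2.34 mV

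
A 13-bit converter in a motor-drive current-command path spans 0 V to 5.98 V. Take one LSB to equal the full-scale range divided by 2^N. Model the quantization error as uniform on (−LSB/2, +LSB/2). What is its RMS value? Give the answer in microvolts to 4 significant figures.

210.7 µV

Range is 5.98 V.
LSB = 5.98 V / 2^13 = 0.729980 mV.
σ_q = LSB/√12 = 0.729980 mV/3.4641 = 210.7 µV.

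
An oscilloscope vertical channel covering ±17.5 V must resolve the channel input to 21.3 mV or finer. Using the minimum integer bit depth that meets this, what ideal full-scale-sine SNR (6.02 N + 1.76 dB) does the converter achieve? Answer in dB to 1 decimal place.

68.0 dB

Span: 17.5 V − (-17.5 V) = 35 V.
Required number of levels: 35/21.3 mV = 1643.2; smallest N with 2^N ≥ that is 11.
SNR = 6.02 × 11 + 1.76 = 67.98 dB.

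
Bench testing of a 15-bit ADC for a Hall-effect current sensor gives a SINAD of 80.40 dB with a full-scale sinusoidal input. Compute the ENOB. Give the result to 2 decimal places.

13.06 bits

ENOB = (80.40 − 1.76)/6.02 = 13.0631 bits.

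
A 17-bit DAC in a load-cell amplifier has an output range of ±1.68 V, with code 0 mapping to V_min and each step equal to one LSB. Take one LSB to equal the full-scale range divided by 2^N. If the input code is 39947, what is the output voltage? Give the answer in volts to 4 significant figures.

-0.6560 V

The full-scale span is 1.68 − (-1.68) = 3.36 V. LSB = 3.36 V / 2^17.
V_out = V_min + code × LSB = -1.68 V + 39947 × 3.36 V / 131072
      = -1.68 V + 1.02403 V = -0.655968 V.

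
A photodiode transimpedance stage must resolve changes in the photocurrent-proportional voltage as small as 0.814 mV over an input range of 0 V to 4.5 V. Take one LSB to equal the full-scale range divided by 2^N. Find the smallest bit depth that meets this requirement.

13 bits

V_FS = 4.5 V.
4.5 V / 0.814 mV = 5528. Since 2^12 = 4096 and 2^13 = 8192, N = 13.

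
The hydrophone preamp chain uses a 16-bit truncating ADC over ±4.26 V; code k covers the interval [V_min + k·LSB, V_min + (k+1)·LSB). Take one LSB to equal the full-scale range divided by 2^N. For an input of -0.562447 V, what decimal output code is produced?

28441

Span: 4.26 V − (-4.26 V) = 8.52 V. LSB = 8.52 V / 2^16 ≈ 130.0 µV.
(V_in − V_min) × 2^16/range = (-0.562447 − (-4.26)) × 65536/8.52 = 28441.647.
Floor → code = 28441.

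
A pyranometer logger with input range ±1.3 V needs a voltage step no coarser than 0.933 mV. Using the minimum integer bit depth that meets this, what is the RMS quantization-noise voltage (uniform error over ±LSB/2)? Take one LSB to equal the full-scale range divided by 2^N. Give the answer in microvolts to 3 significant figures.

The full-scale span is 1.3 − (-1.3) = 2.6 V.
2.6 V / 0.933 mV = 2787. Since 2^11 = 2048 and 2^12 = 4096, N = 12.
LSB = 2.6 V ÷ 2^12 = 2.6/4096 V = 0.63477 mV.
σ_q = LSB/√12 = 0.63477 mV/3.4641 = 183 µV.

183 µV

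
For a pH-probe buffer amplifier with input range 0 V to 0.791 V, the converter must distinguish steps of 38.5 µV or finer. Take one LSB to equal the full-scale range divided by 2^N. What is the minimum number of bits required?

15 bits

Full-scale range = 0.791 V.
Need 2^N ≥ 0.791 V / 38.5 µV = 20550 → N_min = 15.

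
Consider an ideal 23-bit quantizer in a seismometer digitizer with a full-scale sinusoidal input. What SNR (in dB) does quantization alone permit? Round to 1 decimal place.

140.2 dB

6.02(23) + 1.76 = 138.46 + 1.76 = 140.22 dB.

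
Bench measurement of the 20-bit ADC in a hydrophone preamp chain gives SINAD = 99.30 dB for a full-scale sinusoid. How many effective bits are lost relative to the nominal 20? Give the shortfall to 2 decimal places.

3.80 bits

N_eff = (99.30 − 1.76)/6.02 = 16.2027 bits.
20 − 16.2027 = 3.80 bits below nominal.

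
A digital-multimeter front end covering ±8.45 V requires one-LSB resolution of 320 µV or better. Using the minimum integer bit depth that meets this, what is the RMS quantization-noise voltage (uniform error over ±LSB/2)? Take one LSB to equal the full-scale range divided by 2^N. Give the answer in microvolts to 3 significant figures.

74.4 µV

The full-scale span is 8.45 − (-8.45) = 16.9 V.
16.9 V / 320 µV = 52810. Since 2^15 = 32768 and 2^16 = 65536, N = 16.
One LSB is 16.9 V / 65536 = 257.87 µV.
σ_q = LSB/√12 = 257.87 µV/3.4641 = 74.4 µV.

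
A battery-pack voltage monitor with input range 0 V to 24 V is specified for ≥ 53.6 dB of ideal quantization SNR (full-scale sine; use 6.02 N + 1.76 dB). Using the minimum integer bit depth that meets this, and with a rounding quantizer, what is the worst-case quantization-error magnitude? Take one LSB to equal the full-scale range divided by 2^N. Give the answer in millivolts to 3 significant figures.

23.4 mV

V_FS = 24 V.
Solving 6.02 N ≥ 53.6 − 1.76: N ≥ 8.611. Round up → N = 9.
LSB = 24 V ÷ 2^9 = 24/512 V = 46.875 mV.
Max error for round-to-nearest is LSB/2 = 23.4 mV.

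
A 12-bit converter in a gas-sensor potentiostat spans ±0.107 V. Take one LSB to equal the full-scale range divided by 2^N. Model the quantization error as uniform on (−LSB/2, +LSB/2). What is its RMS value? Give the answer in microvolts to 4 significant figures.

15.08 µV

Full-scale range = 0.107 V − (-0.107 V) = 0.214 V.
LSB = 0.214 V ÷ 2^12 = 0.214/4096 V = 52.2461 µV.
RMS of a uniform error over width LSB is LSB/√12 = 15.08 µV.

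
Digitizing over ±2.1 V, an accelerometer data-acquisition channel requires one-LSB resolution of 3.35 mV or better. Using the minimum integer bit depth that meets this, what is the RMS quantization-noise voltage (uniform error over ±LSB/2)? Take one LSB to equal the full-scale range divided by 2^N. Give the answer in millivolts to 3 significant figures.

Full-scale range = 2.1 V − (-2.1 V) = 4.2 V.
Levels needed ≥ 4.2/3.35 mV = 1254. 2^11 = 2048 suffices, so N_min = 11.
LSB = 4.2 V / 2^11 = 2.0508 mV.
RMS noise = LSB/√12 = 0.592 mV.

0.592 mV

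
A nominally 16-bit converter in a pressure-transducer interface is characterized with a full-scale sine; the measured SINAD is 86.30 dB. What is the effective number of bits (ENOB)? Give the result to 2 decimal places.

14.04 bits

ENOB = (SINAD − 1.76) / 6.02 = (86.30 − 1.76) / 6.02 = 84.54 / 6.02 = 14.0432.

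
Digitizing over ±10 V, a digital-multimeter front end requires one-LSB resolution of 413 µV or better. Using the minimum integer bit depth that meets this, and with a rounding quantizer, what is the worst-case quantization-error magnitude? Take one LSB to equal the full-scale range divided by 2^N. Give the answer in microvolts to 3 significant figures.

Full-scale range = 10 V − (-10 V) = 20 V.
Required number of levels: 20/413 µV = 48426; smallest N with 2^N ≥ that is 16.
LSB = 20 V ÷ 2^16 = 20/65536 V = 305.18 µV.
Half an LSB is 153 µV.

153 µV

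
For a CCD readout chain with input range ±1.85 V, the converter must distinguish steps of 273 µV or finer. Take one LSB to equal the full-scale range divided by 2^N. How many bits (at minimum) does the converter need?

14 bits

The full-scale span is 1.85 − (-1.85) = 3.7 V.
Need 2^N ≥ 3.7 V / 273 µV = 13550 → N_min = 14.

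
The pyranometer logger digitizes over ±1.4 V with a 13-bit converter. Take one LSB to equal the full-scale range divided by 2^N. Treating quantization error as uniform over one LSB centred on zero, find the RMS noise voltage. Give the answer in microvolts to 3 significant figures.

The full-scale span is 1.4 − (-1.4) = 2.8 V.
Step size = 2.8/8192 V = 341.80 µV.
RMS of a uniform error over width LSB is LSB/√12 = 98.7 µV.

98.7 µV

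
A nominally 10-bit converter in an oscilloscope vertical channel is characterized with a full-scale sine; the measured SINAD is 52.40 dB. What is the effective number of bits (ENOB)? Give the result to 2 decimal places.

(52.40 − 1.76) / 6.02 = 50.64/6.02 = 8.4120 effective bits.

8.41 bits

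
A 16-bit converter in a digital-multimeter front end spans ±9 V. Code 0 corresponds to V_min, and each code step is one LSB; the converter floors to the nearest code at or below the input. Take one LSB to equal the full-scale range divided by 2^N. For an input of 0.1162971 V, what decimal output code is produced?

Span: 9 V − (-9 V) = 18 V. LSB = 18 V / 2^16 ≈ 274.7 µV.
code = ⌊(V_in − V_min)/LSB⌋ = ⌊(V_in − V_min) × 2^16 / range⌋
     = ⌊(0.1162971 − (-9)) × 65536 / 18⌋ = ⌊9.1162971 × 65536/18⌋
     = ⌊33191.425⌋ = 33191.

33191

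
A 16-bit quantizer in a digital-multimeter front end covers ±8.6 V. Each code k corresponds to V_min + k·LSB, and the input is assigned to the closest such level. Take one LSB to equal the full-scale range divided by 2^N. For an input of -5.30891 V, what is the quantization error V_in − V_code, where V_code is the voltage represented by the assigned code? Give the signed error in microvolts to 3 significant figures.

Full-scale range = 8.6 V − (-8.6 V) = 17.2 V. LSB = 17.2 V / 2^16 ≈ 262.5 µV.
(V_in − V_min)/LSB = (-5.30891 − (-8.6)) × 65536/17.2 = 12539.8183 → nearest code k = 12540.
V_code = V_min + k × range/2^16 = -8.6 + 12540 × 17.2/65536 = -5.3088623047 V.
Error = V_in − V_code = -5.30891 − (-5.3088623047) = −47.7 µV.

−47.7 µV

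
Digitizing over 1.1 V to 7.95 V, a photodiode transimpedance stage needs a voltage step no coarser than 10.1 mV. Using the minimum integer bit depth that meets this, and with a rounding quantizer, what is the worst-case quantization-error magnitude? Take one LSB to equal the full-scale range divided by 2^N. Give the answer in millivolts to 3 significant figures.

Full-scale range = 7.95 V − (1.1 V) = 6.85 V.
6.85 V / 10.1 mV = 678.2. Since 2^9 = 512 and 2^10 = 1024, N = 10.
LSB = 6.85 V ÷ 2^10 = 6.85/1024 V = 6.6895 mV.
|e|_max = LSB/2 = 3.34 mV.

3.34 mV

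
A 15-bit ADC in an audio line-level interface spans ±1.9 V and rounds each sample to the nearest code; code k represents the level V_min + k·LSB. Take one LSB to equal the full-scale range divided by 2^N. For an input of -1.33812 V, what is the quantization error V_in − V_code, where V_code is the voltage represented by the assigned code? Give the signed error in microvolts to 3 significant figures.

+20.9 µV

Range = 1.9 − (-1.9) = 3.8 V. LSB = 3.8 V / 2^15 ≈ 116.0 µV.
(V_in − V_min)/LSB = (-1.33812 − (-1.9)) × 32768/3.8 = 4845.1800 → nearest code k = 4845.
V_code = V_min + k × range/2^15 = -1.9 + 4845 × 3.8/32768 = -1.3381408691 V.
e = -1.33812 − (-1.3381408691) = +20.9 µV.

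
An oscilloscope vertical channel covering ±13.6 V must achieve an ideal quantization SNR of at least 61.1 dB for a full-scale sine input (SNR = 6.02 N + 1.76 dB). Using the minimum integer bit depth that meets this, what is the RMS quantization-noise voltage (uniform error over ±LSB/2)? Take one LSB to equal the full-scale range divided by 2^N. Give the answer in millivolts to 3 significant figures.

Range = 13.6 − (-13.6) = 27.2 V.
N ≥ (61.1 − 1.76)/6.02 = 9.857 → N_min = 10.
LSB = 27.2 V ÷ 2^10 = 27.2/1024 V = 26.563 mV.
σ_q = LSB/√12 = 26.563 mV/3.4641 = 7.67 mV.

7.67 mV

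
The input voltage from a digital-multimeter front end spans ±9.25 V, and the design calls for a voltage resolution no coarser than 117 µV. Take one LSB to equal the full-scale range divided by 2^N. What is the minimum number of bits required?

18 bits

Full-scale range = 9.25 V − (-9.25 V) = 18.5 V.
Levels needed ≥ 18.5/117 µV = 158100. 2^18 = 262144 suffices, so N_min = 18.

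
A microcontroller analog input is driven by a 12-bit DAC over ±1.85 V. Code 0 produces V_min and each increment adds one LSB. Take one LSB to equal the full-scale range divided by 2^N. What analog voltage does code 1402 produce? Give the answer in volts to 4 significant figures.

-0.5835 V

Span: 1.85 V − (-1.85 V) = 3.7 V. LSB = 3.7 V / 2^12.
V_out = V_min + code × LSB = -1.85 V + 1402 × 3.7 V / 4096
      = -1.85 V + 1.26646 V = -0.583545 V.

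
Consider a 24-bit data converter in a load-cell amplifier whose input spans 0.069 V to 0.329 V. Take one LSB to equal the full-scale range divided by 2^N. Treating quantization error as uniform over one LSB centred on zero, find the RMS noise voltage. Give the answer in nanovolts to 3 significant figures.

4.47 nV

Full-scale range = 0.329 V − (0.069 V) = 0.26 V.
LSB = 0.26 V ÷ 2^24 = 0.26/16777216 V = 15.497 nV.
V_rms = LSB/√12 = 15.497 nV / √12 = 4.47 nV.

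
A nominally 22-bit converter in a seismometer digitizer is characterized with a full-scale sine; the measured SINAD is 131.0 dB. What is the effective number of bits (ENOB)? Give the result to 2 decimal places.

21.47 bits

Inverting SNR = 6.02 N + 1.76: N_eff = (131.0 − 1.76)/6.02 = 21.4684.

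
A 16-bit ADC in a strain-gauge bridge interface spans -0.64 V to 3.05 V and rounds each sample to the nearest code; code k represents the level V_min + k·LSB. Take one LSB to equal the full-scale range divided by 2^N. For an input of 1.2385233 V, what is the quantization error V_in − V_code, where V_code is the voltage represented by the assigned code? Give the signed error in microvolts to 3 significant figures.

The full-scale span is 3.05 − (-0.64) = 3.69 V. LSB = 3.69 V / 2^16 ≈ 56.30 µV.
Position in LSBs: (1.2385233 − (-0.64)) × 65536/3.69 = 33363.3883; rounding gives k = 33363.
V_code = V_min + k × range/2^16 = -0.64 + 33363 × 3.69/65536 = 1.2385014343 V.
Error = V_in − V_code = 1.2385233 − (1.2385014343) = +21.9 µV.

+21.9 µV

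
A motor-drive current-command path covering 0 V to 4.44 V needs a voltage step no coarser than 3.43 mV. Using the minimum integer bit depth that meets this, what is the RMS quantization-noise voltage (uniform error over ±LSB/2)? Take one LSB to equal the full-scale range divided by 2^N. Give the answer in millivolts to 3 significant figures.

0.626 mV

Span = 4.44 V.
4.44 V / 3.43 mV = 1294. Since 2^10 = 1024 and 2^11 = 2048, N = 11.
LSB = 4.44 V ÷ 2^11 = 4.44/2048 V = 2.1680 mV.
RMS noise = LSB/√12 = 0.626 mV.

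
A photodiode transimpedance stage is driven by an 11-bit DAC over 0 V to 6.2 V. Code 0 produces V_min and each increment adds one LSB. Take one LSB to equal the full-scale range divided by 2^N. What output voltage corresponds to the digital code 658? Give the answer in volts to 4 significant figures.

1.992 V

Full-scale range = 6.2 V. LSB = 6.2 V / 2^11.
Output = V_min + (658/2048) × range = 0 + 0.321289 × 6.2 V
      = 0 + 1.99199 = 1.99199 V.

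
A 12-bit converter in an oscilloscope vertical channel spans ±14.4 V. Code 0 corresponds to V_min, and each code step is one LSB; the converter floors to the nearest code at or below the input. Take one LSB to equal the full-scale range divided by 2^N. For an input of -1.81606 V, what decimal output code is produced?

1789

The full-scale span is 14.4 − (-14.4) = 28.8 V. LSB = 28.8 V / 2^12 ≈ 7.031 mV.
V_in − V_min = -1.81606 − (-14.4) = 12.58394 V.
Divide by LSB: 12.58394 × 4096/28.8 = 1789.7159.
Truncating gives code 1789.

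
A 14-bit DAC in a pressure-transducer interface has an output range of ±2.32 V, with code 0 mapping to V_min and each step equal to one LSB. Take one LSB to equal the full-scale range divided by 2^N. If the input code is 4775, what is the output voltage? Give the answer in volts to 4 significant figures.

Full-scale range = 2.32 V − (-2.32 V) = 4.64 V. LSB = 4.64 V / 2^14.
V_out = -2.32 + 4775 × (4.64/16384) V
      = -2.32 + 1.35229 = -0.967705 V.

-0.9677 V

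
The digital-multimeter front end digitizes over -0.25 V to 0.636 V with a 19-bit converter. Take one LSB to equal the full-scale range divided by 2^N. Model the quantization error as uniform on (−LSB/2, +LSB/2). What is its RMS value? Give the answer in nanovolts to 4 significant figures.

Span: 0.636 V − (-0.25 V) = 0.886 V.
LSB = 0.886 V / 2^19 = 1.68991 µV.
σ_q = LSB/√12 = 1.68991 µV/3.4641 = 487.8 nV.

487.8 nV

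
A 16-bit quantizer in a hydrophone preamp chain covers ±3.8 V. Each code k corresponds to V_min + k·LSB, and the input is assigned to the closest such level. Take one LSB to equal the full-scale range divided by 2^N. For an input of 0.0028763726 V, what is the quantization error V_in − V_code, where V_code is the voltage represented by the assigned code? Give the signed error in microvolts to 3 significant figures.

−22.8 µV

Span: 3.8 V − (-3.8 V) = 7.6 V. LSB = 7.6 V / 2^16 ≈ 116.0 µV.
Position in LSBs: (0.0028763726 − (-3.8)) × 65536/7.6 = 32792.8034; rounding gives k = 32793.
Reconstructed level: -3.8 + 32793 × 7.6/65536 V = 0.0028991699219 V.
V_in − V_code = 0.0028763726 − (0.0028991699219) = −22.8 µV.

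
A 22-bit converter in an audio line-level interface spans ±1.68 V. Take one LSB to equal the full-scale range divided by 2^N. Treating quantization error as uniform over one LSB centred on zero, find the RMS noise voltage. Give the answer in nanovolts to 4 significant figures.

Span: 1.68 V − (-1.68 V) = 3.36 V.
LSB = 3.36 V / 2^22 = 0.801086 µV.
RMS of a uniform error over width LSB is LSB/√12 = 231.3 nV.

231.3 nV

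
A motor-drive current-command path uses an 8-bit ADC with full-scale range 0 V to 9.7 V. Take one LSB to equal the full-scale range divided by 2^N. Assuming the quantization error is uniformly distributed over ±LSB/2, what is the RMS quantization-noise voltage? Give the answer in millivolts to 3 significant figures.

10.9 mV

V_FS = 9.7 V.
LSB = 9.7 V / 2^8 = 37.891 mV.
V_rms = LSB/√12 = 37.891 mV / √12 = 10.9 mV.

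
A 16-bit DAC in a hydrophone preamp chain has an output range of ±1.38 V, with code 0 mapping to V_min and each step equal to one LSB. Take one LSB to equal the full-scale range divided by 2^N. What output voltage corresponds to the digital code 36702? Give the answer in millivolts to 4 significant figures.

The full-scale span is 1.38 − (-1.38) = 2.76 V. LSB = 2.76 V / 2^16.
V_out = -1.38 + 36702 × (2.76/65536) V
      = -1.38 + 1.54568 = 0.165677 V.

165.7 mV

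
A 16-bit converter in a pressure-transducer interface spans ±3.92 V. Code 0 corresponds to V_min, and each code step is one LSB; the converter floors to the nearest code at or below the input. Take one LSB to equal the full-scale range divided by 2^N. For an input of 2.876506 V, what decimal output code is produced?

56813

The full-scale span is 3.92 − (-3.92) = 7.84 V. LSB = 7.84 V / 2^16 ≈ 119.6 µV.
code = ⌊(V_in − V_min)/LSB⌋ = ⌊(V_in − V_min) × 2^16 / range⌋
     = ⌊(2.876506 − (-3.92)) × 65536 / 7.84⌋ = ⌊6.796506 × 65536/7.84⌋
     = ⌊56813.242⌋ = 56813.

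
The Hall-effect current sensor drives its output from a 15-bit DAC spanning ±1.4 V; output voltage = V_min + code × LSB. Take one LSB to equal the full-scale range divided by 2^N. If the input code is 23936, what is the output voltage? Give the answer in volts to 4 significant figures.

Span: 1.4 V − (-1.4 V) = 2.8 V. LSB = 2.8 V / 2^15.
Output = V_min + (23936/32768) × range = -1.4 + 0.730469 × 2.8 V
      = -1.4 + 2.04531 = 0.645313 V.

0.6453 V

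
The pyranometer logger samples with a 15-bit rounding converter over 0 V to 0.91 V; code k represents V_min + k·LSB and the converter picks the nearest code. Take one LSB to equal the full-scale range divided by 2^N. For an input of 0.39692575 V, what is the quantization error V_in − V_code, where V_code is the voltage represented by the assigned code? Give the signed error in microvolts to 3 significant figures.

V_FS = 0.91 V. LSB = 0.91 V / 2^15 ≈ 27.77 µV.
(V_in − V_min)/LSB = (0.39692575 − (0)) × 32768/0.91 = 14292.8165 → nearest code k = 14293.
V_code = 0 + (14293/32768) × 0.91 = 0.39693084717 V.
V_in − V_code = 0.39692575 − (0.39693084717) = −5.10 µV.

−5.10 µV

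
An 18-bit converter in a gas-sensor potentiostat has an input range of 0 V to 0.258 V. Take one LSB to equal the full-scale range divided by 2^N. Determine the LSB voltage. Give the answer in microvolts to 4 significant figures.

0.9842 µV

Full-scale range = 0.258 V.
2^18 = 262144 levels.
LSB = 0.258 V ÷ 2^18 = 0.258/262144 V = 0.9842 µV.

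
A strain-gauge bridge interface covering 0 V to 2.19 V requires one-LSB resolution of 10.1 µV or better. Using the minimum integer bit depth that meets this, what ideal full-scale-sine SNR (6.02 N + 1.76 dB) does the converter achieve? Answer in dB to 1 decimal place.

Full-scale range = 2.19 V.
Required number of levels: 2.19/10.1 µV = 216830; smallest N with 2^N ≥ that is 18.
Ideal SNR at N = 18: 6.02·18 + 1.76 = 110.1 dB.

110.1 dB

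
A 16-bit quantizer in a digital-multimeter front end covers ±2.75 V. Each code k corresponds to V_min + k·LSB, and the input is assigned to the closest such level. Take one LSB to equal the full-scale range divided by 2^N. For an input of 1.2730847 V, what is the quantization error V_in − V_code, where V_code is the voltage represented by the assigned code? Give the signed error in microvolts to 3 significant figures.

−32.4 µV

Range = 2.75 − (-2.75) = 5.5 V. LSB = 5.5 V / 2^16 ≈ 83.92 µV.
(1.2730847 − (-2.75)) / LSB = 4.0230847 × 65536/5.5 = 47937.6143. Nearest integer: k = 47938.
V_code = V_min + k × range/2^16 = -2.75 + 47938 × 5.5/65536 = 1.2731170654 V.
V_in − V_code = 1.2730847 − (1.2731170654) = −32.4 µV.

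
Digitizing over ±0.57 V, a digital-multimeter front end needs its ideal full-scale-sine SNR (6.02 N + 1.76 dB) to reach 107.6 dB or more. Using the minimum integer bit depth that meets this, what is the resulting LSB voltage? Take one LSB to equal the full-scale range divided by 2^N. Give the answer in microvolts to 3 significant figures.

Range = 0.57 − (-0.57) = 1.14 V.
6.02 N + 1.76 ≥ 107.6 gives N ≥ 17.581, so the minimum integer is 18.
Step size = 1.14/262144 V = 4.35 µV.

4.35 µV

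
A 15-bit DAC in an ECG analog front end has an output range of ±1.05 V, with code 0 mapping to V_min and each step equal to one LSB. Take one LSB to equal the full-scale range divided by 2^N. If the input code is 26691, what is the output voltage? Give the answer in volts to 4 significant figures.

0.6605 V

Full-scale range = 1.05 V − (-1.05 V) = 2.1 V. LSB = 2.1 V / 2^15.
V_out = -1.05 + 26691 × (2.1/32768) V
      = -1.05 + 1.71054 = 0.660544 V.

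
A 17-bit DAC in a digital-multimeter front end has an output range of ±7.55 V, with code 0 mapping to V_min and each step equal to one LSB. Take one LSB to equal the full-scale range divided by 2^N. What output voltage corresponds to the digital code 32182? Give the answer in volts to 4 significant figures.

Full-scale range = 7.55 V − (-7.55 V) = 15.1 V. LSB = 15.1 V / 2^17.
Output = V_min + (32182/131072) × range = -7.55 + 0.245529 × 15.1 V
      = -7.55 V + 3.70749 V = -3.84251 V.

-3.843 V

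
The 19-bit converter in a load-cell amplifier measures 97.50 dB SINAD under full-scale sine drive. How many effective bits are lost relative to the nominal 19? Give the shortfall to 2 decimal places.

3.10 bits

ENOB = (SINAD − 1.76)/6.02 = (97.50 − 1.76)/6.02 = 15.9037 bits.
19 − 15.9037 = 3.10 bits below nominal.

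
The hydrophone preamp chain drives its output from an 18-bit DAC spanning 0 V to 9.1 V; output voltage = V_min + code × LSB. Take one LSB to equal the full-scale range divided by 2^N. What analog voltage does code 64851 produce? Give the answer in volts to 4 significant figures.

2.251 V

Range is 9.1 V. LSB = 9.1 V / 2^18.
V_out = 0 + 64851 × (9.1/262144) V
      = 0 V + 2.25122 V = 2.25122 V.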